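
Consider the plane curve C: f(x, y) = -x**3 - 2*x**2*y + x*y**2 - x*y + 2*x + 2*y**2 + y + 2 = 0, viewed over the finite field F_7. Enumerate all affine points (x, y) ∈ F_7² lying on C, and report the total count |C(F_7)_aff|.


Affine F_7-points: {(2, 1), (2, 3), (4, 3), (4, 4), (5, 4)}; count = 5.

For each of the 49 pairs (x, y) ∈ F_7², evaluate f(x, y) mod 7. Record the zeros.
  x = 0: [0↦2, 1↦5, 2↦5, 3↦2, 4↦3, 5↦1, 6↦3]  zeros at y ∈ ∅
  x = 1: [0↦3, 1↦4, 2↦4, 3↦3, 4↦1, 5↦5, 6↦1]  zeros at y ∈ ∅
  x = 2: [0↦5, 1↦0, 2↦3, 3↦0, 4↦5, 5↦4, 6↦4]  zeros at y ∈ {1, 3}
  x = 3: [0↦2, 1↦1, 2↦3, 3↦1, 4↦2, 5↦6, 6↦6]  zeros at y ∈ ∅
  x = 4: [0↦2, 1↦1, 2↦5, 3↦0, 4↦0, 5↦5, 6↦1]  zeros at y ∈ {3, 4}
  x = 5: [0↦6, 1↦1, 2↦3, 3↦5, 4↦0, 5↦2, 6↦4]  zeros at y ∈ {4}
  x = 6: [0↦1, 1↦2, 2↦5, 3↦3, 4↦3, 5↦5, 6↦2]  zeros at y ∈ ∅
Collecting zeros: affine points = {(2, 1), (2, 3), (4, 3), (4, 4), (5, 4)}.
Total count |C(F_7)_aff| = 5.


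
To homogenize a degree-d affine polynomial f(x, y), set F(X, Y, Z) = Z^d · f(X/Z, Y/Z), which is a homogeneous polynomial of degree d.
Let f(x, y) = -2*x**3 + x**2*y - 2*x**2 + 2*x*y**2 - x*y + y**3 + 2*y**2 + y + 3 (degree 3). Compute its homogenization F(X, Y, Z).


F(X, Y, Z) = -2*X**3 + X**2*Y - 2*X**2*Z + 2*X*Y**2 - X*Y*Z + Y**3 + 2*Y**2*Z + Y*Z**2 + 3*Z**3

deg(f) = 3.
Substitute x = X/Z, y = Y/Z into f, then multiply by Z^3.
  monomial -2·x^3·y^0 ↦ -2·X^3·Y^0·Z^0.
  monomial 1·x^2·y^1 ↦ 1·X^2·Y^1·Z^0.
  monomial -2·x^2·y^0 ↦ -2·X^2·Y^0·Z^1.
  monomial 2·x^1·y^2 ↦ 2·X^1·Y^2·Z^0.
  monomial -1·x^1·y^1 ↦ -1·X^1·Y^1·Z^1.
  monomial 1·x^0·y^3 ↦ 1·X^0·Y^3·Z^0.
  monomial 2·x^0·y^2 ↦ 2·X^0·Y^2·Z^1.
  monomial 1·x^0·y^1 ↦ 1·X^0·Y^1·Z^2.
  monomial 3·x^0·y^0 ↦ 3·X^0·Y^0·Z^3.
Collecting: F(X, Y, Z) = -2*X**3 + X**2*Y - 2*X**2*Z + 2*X*Y**2 - X*Y*Z + Y**3 + 2*Y**2*Z + Y*Z**2 + 3*Z**3.


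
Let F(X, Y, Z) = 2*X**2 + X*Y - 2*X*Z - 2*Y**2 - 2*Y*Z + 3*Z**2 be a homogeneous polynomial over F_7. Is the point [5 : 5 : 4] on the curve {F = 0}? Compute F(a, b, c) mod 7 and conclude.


F(5,5,4) ≡ 0 (mod 7); P is on the curve.

Evaluate F(5, 5, 4) term-by-term (mod 7).
  2*X**2 ↦ 2·25·1·1 = 50
  X*Y ↦ 1·5·5·1 = 25
  -2*X*Z ↦ -2·5·1·4 = -40
  -2*Y**2 ↦ -2·1·25·1 = -50
  -2*Y*Z ↦ -2·1·5·4 = -40
  3*Z**2 ↦ 3·1·1·16 = 48
Sum: F(5, 5, 4) = (50) + (25) + (-40) + (-50) + (-40) + (48) = -7.
Reducing mod 7: -7 ≡ 0 (mod 7).
Since F(a, b, c) ≡ 0 (mod 7), P lies on the curve.


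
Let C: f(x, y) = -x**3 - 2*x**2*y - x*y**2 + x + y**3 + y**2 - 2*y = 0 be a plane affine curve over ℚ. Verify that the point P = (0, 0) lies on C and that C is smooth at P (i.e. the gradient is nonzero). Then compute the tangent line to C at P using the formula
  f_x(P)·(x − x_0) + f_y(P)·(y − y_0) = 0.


Tangent line at P: x - 2*y = 0.

Step 1: f(0, 0) = 0, so P lies on C.
Step 2: partial derivatives
  f_x(x, y) = -3*x**2 - 4*x*y - y**2 + 1, f_y(x, y) = -2*x**2 - 2*x*y + 3*y**2 + 2*y - 2.
  f_x(P) = 1, f_y(P) = -2 (gradient nonzero, so P is smooth).
Step 3: tangent line at P: 1·(x − 0) + -2·(y − 0) = 0.
Expanding: x - 2*y = 0.


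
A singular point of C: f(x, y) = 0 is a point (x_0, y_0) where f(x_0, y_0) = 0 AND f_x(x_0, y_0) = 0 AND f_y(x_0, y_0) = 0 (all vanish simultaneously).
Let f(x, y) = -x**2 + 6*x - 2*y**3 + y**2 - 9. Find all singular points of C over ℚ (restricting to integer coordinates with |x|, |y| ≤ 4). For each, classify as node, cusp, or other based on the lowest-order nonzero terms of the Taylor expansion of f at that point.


Singular points: {(3, 0)}; classification: node.

Compute partial derivatives:
  f_x = 6 - 2*x.
  f_y = -6*y**2 + 2*y.
Scan x_0 ∈ {−4, ..., 4}. For each x_0, f_y(x_0, y) is a polynomial in y; find its integer roots y ∈ {−4, ..., 4}, then test f_x and f at those candidates.
  x = -4: f_y(-4, y) = -6*y**2 + 2*y; vanishes at y ∈ {0}. (-4, 0): f_x = 14 ≠ 0.
  x = -3: f_y(-3, y) = -6*y**2 + 2*y; vanishes at y ∈ {0}. (-3, 0): f_x = 12 ≠ 0.
  x = -2: f_y(-2, y) = -6*y**2 + 2*y; vanishes at y ∈ {0}. (-2, 0): f_x = 10 ≠ 0.
  x = -1: f_y(-1, y) = -6*y**2 + 2*y; vanishes at y ∈ {0}. (-1, 0): f_x = 8 ≠ 0.
  x = 0: f_y(0, y) = -6*y**2 + 2*y; vanishes at y ∈ {0}. (0, 0): f_x = 6 ≠ 0.
  x = 1: f_y(1, y) = -6*y**2 + 2*y; vanishes at y ∈ {0}. (1, 0): f_x = 4 ≠ 0.
  x = 2: f_y(2, y) = -6*y**2 + 2*y; vanishes at y ∈ {0}. (2, 0): f_x = 2 ≠ 0.
  x = 3: f_y(3, y) = -6*y**2 + 2*y; vanishes at y ∈ {0}. (3, 0): f_x = 0, f = 0 — SINGULAR.
  x = 4: f_y(4, y) = -6*y**2 + 2*y; vanishes at y ∈ {0}. (4, 0): f_x = -2 ≠ 0.
Only singular point on the grid: (3, 0).
Classify: substitute x = 3 + u, y = 0 + v and expand: f = -u**2 - 2*v**3 + v**2.
No constant or linear terms (consistent with a singular point). Quadratic part: -u**2 + v**2. Cubic part: -2*v**3.
The quadratic part v**2 - u**2 = (v − u)(v + u) splits into two distinct linear factors, so there are two distinct tangent lines y − 0 = ±(x − 3) — this is a node (ordinary double point).
Classification: node.


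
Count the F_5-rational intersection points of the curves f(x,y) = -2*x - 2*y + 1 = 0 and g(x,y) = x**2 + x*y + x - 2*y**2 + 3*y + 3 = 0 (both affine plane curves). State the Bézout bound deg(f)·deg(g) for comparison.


Common zeros: {(1, 2), (3, 0)}; count = 2; Bézout bound = 2.

deg(f) = 1, deg(g) = 2, so Bézout bound = 2.
Scan x ∈ F_5. For each x, list the y ∈ F_5 with f(x, y) ≡ 0 and those with g(x, y) ≡ 0 (mod 5); the common zeros in that column are the intersection.
  x = 0: f ≡ 0 at y ∈ {3}; g ≡ 0 at y ∈ ∅; common: ∅.
  x = 1: f ≡ 0 at y ∈ {2}; g ≡ 0 at y ∈ {0, 2}; common: {2}.
  x = 2: f ≡ 0 at y ∈ {1}; g ≡ 0 at y ∈ ∅; common: ∅.
  x = 3: f ≡ 0 at y ∈ {0}; g ≡ 0 at y ∈ {0, 3}; common: {0}.
  x = 4: f ≡ 0 at y ∈ {4}; g ≡ 0 at y ∈ ∅; common: ∅.
Collecting: common zeros = {(1, 2), (3, 0)}, so the count is 2.
Comparison with the Bézout bound: 2 ≤ 2 = deg(f)·deg(g), as expected for curves with no common component (the bound is attained).


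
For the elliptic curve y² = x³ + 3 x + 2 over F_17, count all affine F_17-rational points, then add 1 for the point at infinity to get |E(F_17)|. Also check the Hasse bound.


Affine points = {(0, 6), (0, 11), (2, 4), (2, 13), (3, 2), (3, 15), (6, 7), (6, 10), (7, 3), (7, 14), (12, 7), (12, 10), (14, 0), (16, 7), (16, 10)}; affine count = 15; |E(F_17)| = 16.

Discriminant check: Δ ∝ 4a³ + 27b² = 4·3³ + 27·2² = 4·27 + 27·4 ≡ 12 (mod 17). Nonzero ⇒ E is nonsingular.
For each x ∈ F_17, compute rhs = x³ + 3·x + 2 mod 17, then count y ∈ F_17 with y² ≡ rhs.
  x = 0: rhs = 2, matching y values: 6, 11 (2 points).
  x = 1: rhs = 6, matching y values: none (0 points).
  x = 2: rhs = 16, matching y values: 4, 13 (2 points).
  x = 3: rhs = 4, matching y values: 2, 15 (2 points).
  x = 4: rhs = 10, matching y values: none (0 points).
  x = 5: rhs = 6, matching y values: none (0 points).
  x = 6: rhs = 15, matching y values: 7, 10 (2 points).
  x = 7: rhs = 9, matching y values: 3, 14 (2 points).
  x = 8: rhs = 11, matching y values: none (0 points).
  x = 9: rhs = 10, matching y values: none (0 points).
  x = 10: rhs = 12, matching y values: none (0 points).
  x = 11: rhs = 6, matching y values: none (0 points).
  x = 12: rhs = 15, matching y values: 7, 10 (2 points).
  x = 13: rhs = 11, matching y values: none (0 points).
  x = 14: rhs = 0, matching y values: 0 (1 points).
  x = 15: rhs = 5, matching y values: none (0 points).
  x = 16: rhs = 15, matching y values: 7, 10 (2 points).
Total affine count: 15.
Full point count |E(F_17)| = 15 + 1 = 16.
Hasse bound: |16 − (17+1)| = |-2| = 2 ≤ 2√17 ≈ 8.2462 ✓.


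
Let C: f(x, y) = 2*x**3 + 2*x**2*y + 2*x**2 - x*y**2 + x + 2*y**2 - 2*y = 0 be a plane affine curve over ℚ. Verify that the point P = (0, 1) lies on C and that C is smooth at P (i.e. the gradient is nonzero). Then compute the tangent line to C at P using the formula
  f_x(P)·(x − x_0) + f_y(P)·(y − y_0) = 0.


Tangent line at P: 2*y - 2 = 0.

Step 1: f(0, 1) = 0, so P lies on C.
Step 2: partial derivatives
  f_x(x, y) = 6*x**2 + 4*x*y + 4*x - y**2 + 1, f_y(x, y) = 2*x**2 - 2*x*y + 4*y - 2.
  f_x(P) = 0, f_y(P) = 2 (gradient nonzero, so P is smooth).
Step 3: tangent line at P: 0·(x − 0) + 2·(y − 1) = 0.
Expanding: 2*y - 2 = 0.


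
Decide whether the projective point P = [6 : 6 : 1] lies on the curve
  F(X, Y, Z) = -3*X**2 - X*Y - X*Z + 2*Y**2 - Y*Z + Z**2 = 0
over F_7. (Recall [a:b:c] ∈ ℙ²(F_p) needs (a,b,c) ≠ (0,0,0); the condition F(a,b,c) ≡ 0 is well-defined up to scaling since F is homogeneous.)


F(6,6,1) ≡ 1 (mod 7); P is NOT on the curve.

Evaluate F(6, 6, 1) term-by-term (mod 7).
  -3*X**2 ↦ -3·36·1·1 = -108
  -X*Y ↦ -1·6·6·1 = -36
  -X*Z ↦ -1·6·1·1 = -6
  2*Y**2 ↦ 2·1·36·1 = 72
  -Y*Z ↦ -1·1·6·1 = -6
  Z**2 ↦ 1·1·1·1 = 1
Sum: F(6, 6, 1) = (-108) + (-36) + (-6) + (72) + (-6) + (1) = -83.
Reducing mod 7: -83 ≡ 1 (mod 7).
Since F(a, b, c) ≡ 1 ≠ 0 (mod 7), P does NOT lie on the curve.


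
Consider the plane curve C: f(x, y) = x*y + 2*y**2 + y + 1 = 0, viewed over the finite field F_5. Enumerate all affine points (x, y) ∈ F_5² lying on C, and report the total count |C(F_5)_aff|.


Affine F_5-points: {(1, 1), (1, 3), (2, 2), (2, 4)}; count = 4.

For each of the 25 pairs (x, y) ∈ F_5², evaluate f(x, y) mod 5. Record the zeros.
  x = 0: [0↦1, 1↦4, 2↦1, 3↦2, 4↦2]  zeros at y ∈ ∅
  x = 1: [0↦1, 1↦0, 2↦3, 3↦0, 4↦1]  zeros at y ∈ {1, 3}
  x = 2: [0↦1, 1↦1, 2↦0, 3↦3, 4↦0]  zeros at y ∈ {2, 4}
  x = 3: [0↦1, 1↦2, 2↦2, 3↦1, 4↦4]  zeros at y ∈ ∅
  x = 4: [0↦1, 1↦3, 2↦4, 3↦4, 4↦3]  zeros at y ∈ ∅
Collecting zeros: affine points = {(1, 1), (1, 3), (2, 2), (2, 4)}.
Total count |C(F_5)_aff| = 4.


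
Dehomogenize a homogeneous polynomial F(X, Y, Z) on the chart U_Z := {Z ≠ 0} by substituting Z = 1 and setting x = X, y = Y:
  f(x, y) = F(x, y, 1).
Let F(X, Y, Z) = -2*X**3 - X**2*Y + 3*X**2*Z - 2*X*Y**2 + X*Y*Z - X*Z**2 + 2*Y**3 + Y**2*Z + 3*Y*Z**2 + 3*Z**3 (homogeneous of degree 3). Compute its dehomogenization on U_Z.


f(x, y) = -2*x**3 - x**2*y + 3*x**2 - 2*x*y**2 + x*y - x + 2*y**3 + y**2 + 3*y + 3

On U_Z we set Z = 1. Each monomial c·X^i·Y^j·Z^k in F becomes c·x^i·y^j·1^k = c·x^i·y^j.
Substituting Z = 1: F(X, Y, 1) = -2*x**3 - x**2*y + 3*x**2 - 2*x*y**2 + x*y - x + 2*y**3 + y**2 + 3*y + 3.
Note: deg(f) ≤ deg(F) = 3; strict inequality happens when F is divisible by Z (lost terms).


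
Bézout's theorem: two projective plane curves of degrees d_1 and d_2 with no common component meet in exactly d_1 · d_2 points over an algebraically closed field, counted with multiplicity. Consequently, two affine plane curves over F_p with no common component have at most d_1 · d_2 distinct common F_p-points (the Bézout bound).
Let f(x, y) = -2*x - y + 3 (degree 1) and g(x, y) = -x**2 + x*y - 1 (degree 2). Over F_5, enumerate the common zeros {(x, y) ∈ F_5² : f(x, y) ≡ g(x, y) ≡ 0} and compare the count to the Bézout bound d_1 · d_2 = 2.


Common zeros: ∅; count = 0; Bézout bound = 2.

deg(f) = 1, deg(g) = 2, so Bézout bound = 2.
Scan x ∈ F_5. For each x, list the y ∈ F_5 with f(x, y) ≡ 0 and those with g(x, y) ≡ 0 (mod 5); the common zeros in that column are the intersection.
  x = 0: f ≡ 0 at y ∈ {3}; g ≡ 0 at y ∈ ∅; common: ∅.
  x = 1: f ≡ 0 at y ∈ {1}; g ≡ 0 at y ∈ {2}; common: ∅.
  x = 2: f ≡ 0 at y ∈ {4}; g ≡ 0 at y ∈ {0}; common: ∅.
  x = 3: f ≡ 0 at y ∈ {2}; g ≡ 0 at y ∈ {0}; common: ∅.
  x = 4: f ≡ 0 at y ∈ {0}; g ≡ 0 at y ∈ {3}; common: ∅.
Collecting: common zeros = ∅, so the count is 0.
Comparison with the Bézout bound: 0 ≤ 2 = deg(f)·deg(g), as expected for curves with no common component (the affine F_5-count falls short of the bound because intersections may lie at infinity, over extension fields, or carry multiplicity).


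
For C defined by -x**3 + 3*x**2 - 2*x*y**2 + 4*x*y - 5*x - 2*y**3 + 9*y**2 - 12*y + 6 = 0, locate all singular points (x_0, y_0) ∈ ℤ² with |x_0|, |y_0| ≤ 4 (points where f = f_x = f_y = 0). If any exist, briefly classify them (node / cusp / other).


Singular points: {(1, 1)}; classification: cusp.

Compute partial derivatives:
  f_x = -3*x**2 + 6*x - 2*y**2 + 4*y - 5.
  f_y = -4*x*y + 4*x - 6*y**2 + 18*y - 12.
Scan x_0 ∈ {−4, ..., 4}. For each x_0, f_y(x_0, y) is a polynomial in y; find its integer roots y ∈ {−4, ..., 4}, then test f_x and f at those candidates.
  x = -4: f_y(-4, y) = -6*y**2 + 34*y - 28; vanishes at y ∈ {1}. (-4, 1): f_x = -75 ≠ 0.
  x = -3: f_y(-3, y) = -6*y**2 + 30*y - 24; vanishes at y ∈ {1, 4}. (-3, 1): f_x = -48 ≠ 0; (-3, 4): f_x = -66 ≠ 0.
  x = -2: f_y(-2, y) = -6*y**2 + 26*y - 20; vanishes at y ∈ {1}. (-2, 1): f_x = -27 ≠ 0.
  x = -1: f_y(-1, y) = -6*y**2 + 22*y - 16; vanishes at y ∈ {1}. (-1, 1): f_x = -12 ≠ 0.
  x = 0: f_y(0, y) = -6*y**2 + 18*y - 12; vanishes at y ∈ {1, 2}. (0, 1): f_x = -3 ≠ 0; (0, 2): f_x = -5 ≠ 0.
  x = 1: f_y(1, y) = -6*y**2 + 14*y - 8; vanishes at y ∈ {1}. (1, 1): f_x = 0, f = 0 — SINGULAR.
  x = 2: f_y(2, y) = -6*y**2 + 10*y - 4; vanishes at y ∈ {1}. (2, 1): f_x = -3 ≠ 0.
  x = 3: f_y(3, y) = -6*y**2 + 6*y; vanishes at y ∈ {0, 1}. (3, 0): f_x = -14 ≠ 0; (3, 1): f_x = -12 ≠ 0.
  x = 4: f_y(4, y) = -6*y**2 + 2*y + 4; vanishes at y ∈ {1}. (4, 1): f_x = -27 ≠ 0.
Only singular point on the grid: (1, 1).
Classify: substitute x = 1 + u, y = 1 + v and expand: f = -u**3 - 2*u*v**2 - 2*v**3 + v**2.
No constant or linear terms (consistent with a singular point). Quadratic part: v**2. Cubic part: -u**3 - 2*u*v**2 - 2*v**3.
The quadratic part v**2 is a perfect square, so there is a single (double) tangent line v = 0, i.e. y = 1. Restricting the cubic part to that line (v = 0) leaves -u**3 ≠ 0, so f is not divisible by v and the branch is v² ≈ u**3 to lowest order — this is a cusp.
Classification: cusp.


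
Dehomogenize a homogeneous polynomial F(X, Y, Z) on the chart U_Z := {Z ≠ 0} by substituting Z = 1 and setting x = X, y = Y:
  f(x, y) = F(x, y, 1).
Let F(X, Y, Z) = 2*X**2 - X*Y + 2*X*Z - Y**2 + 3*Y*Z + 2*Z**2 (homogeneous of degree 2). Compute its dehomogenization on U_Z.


f(x, y) = 2*x**2 - x*y + 2*x - y**2 + 3*y + 2

On U_Z we set Z = 1. Each monomial c·X^i·Y^j·Z^k in F becomes c·x^i·y^j·1^k = c·x^i·y^j.
Substituting Z = 1: F(X, Y, 1) = 2*x**2 - x*y + 2*x - y**2 + 3*y + 2.
Note: deg(f) ≤ deg(F) = 2; strict inequality happens when F is divisible by Z (lost terms).


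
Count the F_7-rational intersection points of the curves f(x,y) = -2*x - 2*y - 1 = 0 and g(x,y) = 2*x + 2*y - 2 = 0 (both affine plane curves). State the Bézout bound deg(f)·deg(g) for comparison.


Common zeros: ∅; count = 0; Bézout bound = 1.

deg(f) = 1, deg(g) = 1, so Bézout bound = 1.
Scan x ∈ F_7. For each x, list the y ∈ F_7 with f(x, y) ≡ 0 and those with g(x, y) ≡ 0 (mod 7); the common zeros in that column are the intersection.
  x = 0: f ≡ 0 at y ∈ {3}; g ≡ 0 at y ∈ {1}; common: ∅.
  x = 1: f ≡ 0 at y ∈ {2}; g ≡ 0 at y ∈ {0}; common: ∅.
  x = 2: f ≡ 0 at y ∈ {1}; g ≡ 0 at y ∈ {6}; common: ∅.
  x = 3: f ≡ 0 at y ∈ {0}; g ≡ 0 at y ∈ {5}; common: ∅.
  x = 4: f ≡ 0 at y ∈ {6}; g ≡ 0 at y ∈ {4}; common: ∅.
  x = 5: f ≡ 0 at y ∈ {5}; g ≡ 0 at y ∈ {3}; common: ∅.
  x = 6: f ≡ 0 at y ∈ {4}; g ≡ 0 at y ∈ {2}; common: ∅.
Collecting: common zeros = ∅, so the count is 0.
Comparison with the Bézout bound: 0 ≤ 1 = deg(f)·deg(g), as expected for curves with no common component (the affine F_7-count falls short of the bound because intersections may lie at infinity, over extension fields, or carry multiplicity).


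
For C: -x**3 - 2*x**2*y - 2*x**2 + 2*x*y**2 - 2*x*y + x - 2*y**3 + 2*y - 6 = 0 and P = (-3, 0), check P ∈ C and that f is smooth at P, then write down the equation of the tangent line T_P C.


Tangent line at P: -14*x - 10*y - 42 = 0.

Step 1: f(-3, 0) = 0, so P lies on C.
Step 2: partial derivatives
  f_x(x, y) = -3*x**2 - 4*x*y - 4*x + 2*y**2 - 2*y + 1, f_y(x, y) = -2*x**2 + 4*x*y - 2*x - 6*y**2 + 2.
  f_x(P) = -14, f_y(P) = -10 (gradient nonzero, so P is smooth).
Step 3: tangent line at P: -14·(x − -3) + -10·(y − 0) = 0.
Expanding: -14*x - 10*y - 42 = 0.


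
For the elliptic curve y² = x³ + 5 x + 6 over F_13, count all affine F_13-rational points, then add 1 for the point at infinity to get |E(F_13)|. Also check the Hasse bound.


Affine points = {(1, 5), (1, 8), (3, 3), (3, 10), (4, 5), (4, 8), (5, 0), (8, 5), (8, 8), (9, 0), (10, 4), (10, 9), (11, 1), (11, 12), (12, 0)}; affine count = 15; |E(F_13)| = 16.

Discriminant check: Δ ∝ 4a³ + 27b² = 4·5³ + 27·6² = 4·125 + 27·36 ≡ 3 (mod 13). Nonzero ⇒ E is nonsingular.
For each x ∈ F_13, compute rhs = x³ + 5·x + 6 mod 13, then count y ∈ F_13 with y² ≡ rhs.
  x = 0: rhs = 6, matching y values: none (0 points).
  x = 1: rhs = 12, matching y values: 5, 8 (2 points).
  x = 2: rhs = 11, matching y values: none (0 points).
  x = 3: rhs = 9, matching y values: 3, 10 (2 points).
  x = 4: rhs = 12, matching y values: 5, 8 (2 points).
  x = 5: rhs = 0, matching y values: 0 (1 points).
  x = 6: rhs = 5, matching y values: none (0 points).
  x = 7: rhs = 7, matching y values: none (0 points).
  x = 8: rhs = 12, matching y values: 5, 8 (2 points).
  x = 9: rhs = 0, matching y values: 0 (1 points).
  x = 10: rhs = 3, matching y values: 4, 9 (2 points).
  x = 11: rhs = 1, matching y values: 1, 12 (2 points).
  x = 12: rhs = 0, matching y values: 0 (1 points).
Total affine count: 15.
Full point count |E(F_13)| = 15 + 1 = 16.
Hasse bound: |16 − (13+1)| = |2| = 2 ≤ 2√13 ≈ 7.2111 ✓.


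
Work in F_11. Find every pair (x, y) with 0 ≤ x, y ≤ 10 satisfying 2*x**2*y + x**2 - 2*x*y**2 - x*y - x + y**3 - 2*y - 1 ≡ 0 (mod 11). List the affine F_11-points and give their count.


Affine F_11-points: {(0, 4), (0, 8), (0, 10), (2, 7), (4, 0), (4, 3), (4, 5), (7, 3), (8, 0), (8, 7), (8, 9), (9, 4), (9, 10), (10, 8)}; count = 14.

For each of the 121 pairs (x, y) ∈ F_11², evaluate f(x, y) mod 11. Record the zeros.
  x = 0: [0↦10, 1↦9, 2↦3, 3↦9, 4↦0, 5↦4, 6↦5, 7↦9, 8↦0, 9↦6, 10↦0]  zeros at y ∈ {4, 8, 10}
  x = 1: [0↦10, 1↦8, 2↦8, 3↦5, 4↦5, 5↦3, 6↦5, 7↦6, 8↦1, 9↦7, 10↦8]  zeros at y ∈ ∅
  x = 2: [0↦1, 1↦2, 2↦1, 3↦4, 4↦6, 5↦2, 6↦9, 7↦0, 8↦3, 9↦2, 10↦3]  zeros at y ∈ {7}
  x = 3: [0↦5, 1↦2, 2↦4, 3↦6, 4↦3, 5↦1, 6↦6, 7↦2, 8↦6, 9↦2, 10↦7]  zeros at y ∈ ∅
  x = 4: [0↦0, 1↦8, 2↦6, 3↦0, 4↦7, 5↦0, 6↦7, 7↦1, 8↦10, 9↦7, 10↦9]  zeros at y ∈ {0, 3, 5}
  x = 5: [0↦8, 1↦9, 2↦7, 3↦8, 4↦7, 5↦10, 6↦1, 7↦8, 8↦4, 9↦6, 10↦9]  zeros at y ∈ ∅
  x = 6: [0↦7, 1↦5, 2↦7, 3↦8, 4↦3, 5↦9, 6↦10, 7↦1, 8↦10, 9↦10, 10↦7]  zeros at y ∈ ∅
  x = 7: [0↦8, 1↦7, 2↦6, 3↦0, 4↦6, 5↦8, 6↦1, 7↦2, 8↦6, 9↦8, 10↦3]  zeros at y ∈ {3}
  x = 8: [0↦0, 1↦4, 2↦4, 3↦6, 4↦5, 5↦7, 6↦7, 7↦0, 8↦3, 9↦0, 10↦8]  zeros at y ∈ {0, 7, 9}
  x = 9: [0↦5, 1↦7, 2↦1, 3↦4, 4↦0, 5↦6, 6↦6, 7↦6, 8↦1, 9↦8, 10↦0]  zeros at y ∈ {4, 10}
  x = 10: [0↦1, 1↦5, 2↦8, 3↦5, 4↦2, 5↦5, 6↦9, 7↦9, 8↦0, 9↦10, 10↦1]  zeros at y ∈ {8}
Collecting zeros: affine points = {(0, 4), (0, 8), (0, 10), (2, 7), (4, 0), (4, 3), (4, 5), (7, 3), (8, 0), (8, 7), (8, 9), (9, 4), (9, 10), (10, 8)}.
Total count |C(F_11)_aff| = 14.


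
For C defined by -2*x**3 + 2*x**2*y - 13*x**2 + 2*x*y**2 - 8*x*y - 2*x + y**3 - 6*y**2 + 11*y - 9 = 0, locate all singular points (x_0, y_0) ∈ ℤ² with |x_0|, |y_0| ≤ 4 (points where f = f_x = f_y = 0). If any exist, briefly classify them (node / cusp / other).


Singular points: {(-1, 3)}; classification: node.

Compute partial derivatives:
  f_x = -6*x**2 + 4*x*y - 26*x + 2*y**2 - 8*y - 2.
  f_y = 2*x**2 + 4*x*y - 8*x + 3*y**2 - 12*y + 11.
Scan x_0 ∈ {−4, ..., 4}. For each x_0, f_y(x_0, y) is a polynomial in y; find its integer roots y ∈ {−4, ..., 4}, then test f_x and f at those candidates.
  x = -4: f_y(-4, y) = 3*y**2 - 28*y + 75; no integer root y with |y| ≤ 4.
  x = -3: f_y(-3, y) = 3*y**2 - 24*y + 53; no integer root y with |y| ≤ 4.
  x = -2: f_y(-2, y) = 3*y**2 - 20*y + 35; no integer root y with |y| ≤ 4.
  x = -1: f_y(-1, y) = 3*y**2 - 16*y + 21; vanishes at y ∈ {3}. (-1, 3): f_x = 0, f = 0 — SINGULAR.
  x = 0: f_y(0, y) = 3*y**2 - 12*y + 11; no integer root y with |y| ≤ 4.
  x = 1: f_y(1, y) = 3*y**2 - 8*y + 5; vanishes at y ∈ {1}. (1, 1): f_x = -36 ≠ 0.
  x = 2: f_y(2, y) = 3*y**2 - 4*y + 3; no integer root y with |y| ≤ 4.
  x = 3: f_y(3, y) = 3*y**2 + 5; no integer root y with |y| ≤ 4.
  x = 4: f_y(4, y) = 3*y**2 + 4*y + 11; no integer root y with |y| ≤ 4.
Only singular point on the grid: (-1, 3).
Classify: substitute x = -1 + u, y = 3 + v and expand: f = -2*u**3 + 2*u**2*v - u**2 + 2*u*v**2 + v**3 + v**2.
No constant or linear terms (consistent with a singular point). Quadratic part: -u**2 + v**2. Cubic part: -2*u**3 + 2*u**2*v + 2*u*v**2 + v**3.
The quadratic part v**2 - u**2 = (v − u)(v + u) splits into two distinct linear factors, so there are two distinct tangent lines y − 3 = ±(x − -1) — this is a node (ordinary double point).
Classification: node.


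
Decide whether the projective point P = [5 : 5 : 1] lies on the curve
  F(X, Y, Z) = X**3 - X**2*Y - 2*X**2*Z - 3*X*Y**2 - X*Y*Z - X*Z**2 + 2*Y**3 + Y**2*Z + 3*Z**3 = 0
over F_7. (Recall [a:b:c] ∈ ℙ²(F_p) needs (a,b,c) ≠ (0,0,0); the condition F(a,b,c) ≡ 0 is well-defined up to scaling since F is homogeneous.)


F(5,5,1) ≡ 5 (mod 7); P is NOT on the curve.

Evaluate F(5, 5, 1) term-by-term (mod 7).
  X**3 ↦ 1·125·1·1 = 125
  -X**2*Y ↦ -1·25·5·1 = -125
  -2*X**2*Z ↦ -2·25·1·1 = -50
  -3*X*Y**2 ↦ -3·5·25·1 = -375
  -X*Y*Z ↦ -1·5·5·1 = -25
  -X*Z**2 ↦ -1·5·1·1 = -5
  2*Y**3 ↦ 2·1·125·1 = 250
  Y**2*Z ↦ 1·1·25·1 = 25
  3*Z**3 ↦ 3·1·1·1 = 3
Sum: F(5, 5, 1) = (125) + (-125) + (-50) + (-375) + (-25) + (-5) + (250) + (25) + (3) = -177.
Reducing mod 7: -177 ≡ 5 (mod 7).
Since F(a, b, c) ≡ 5 ≠ 0 (mod 7), P does NOT lie on the curve.


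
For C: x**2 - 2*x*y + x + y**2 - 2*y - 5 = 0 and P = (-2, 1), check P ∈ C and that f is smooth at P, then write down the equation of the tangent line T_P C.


Tangent line at P: -5*x + 4*y - 14 = 0.

Step 1: f(-2, 1) = 0, so P lies on C.
Step 2: partial derivatives
  f_x(x, y) = 2*x - 2*y + 1, f_y(x, y) = -2*x + 2*y - 2.
  f_x(P) = -5, f_y(P) = 4 (gradient nonzero, so P is smooth).
Step 3: tangent line at P: -5·(x − -2) + 4·(y − 1) = 0.
Expanding: -5*x + 4*y - 14 = 0.


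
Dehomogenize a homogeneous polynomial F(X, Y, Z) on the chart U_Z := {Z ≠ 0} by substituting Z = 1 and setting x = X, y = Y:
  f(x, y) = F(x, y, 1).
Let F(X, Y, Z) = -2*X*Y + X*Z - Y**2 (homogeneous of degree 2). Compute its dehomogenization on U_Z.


f(x, y) = -2*x*y + x - y**2

On U_Z we set Z = 1. Each monomial c·X^i·Y^j·Z^k in F becomes c·x^i·y^j·1^k = c·x^i·y^j.
Substituting Z = 1: F(X, Y, 1) = -2*x*y + x - y**2.
Note: deg(f) ≤ deg(F) = 2; strict inequality happens when F is divisible by Z (lost terms).


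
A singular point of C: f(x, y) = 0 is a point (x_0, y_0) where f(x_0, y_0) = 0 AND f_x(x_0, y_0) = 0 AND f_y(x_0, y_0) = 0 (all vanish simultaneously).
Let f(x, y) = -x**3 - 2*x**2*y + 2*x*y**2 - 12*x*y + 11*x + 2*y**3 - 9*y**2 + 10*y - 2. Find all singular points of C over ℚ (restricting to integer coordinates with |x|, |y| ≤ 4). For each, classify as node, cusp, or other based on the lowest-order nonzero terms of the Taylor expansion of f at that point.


Singular points: {(-1, 2)}; classification: node.

Compute partial derivatives:
  f_x = -3*x**2 - 4*x*y + 2*y**2 - 12*y + 11.
  f_y = -2*x**2 + 4*x*y - 12*x + 6*y**2 - 18*y + 10.
Scan x_0 ∈ {−4, ..., 4}. For each x_0, f_y(x_0, y) is a polynomial in y; find its integer roots y ∈ {−4, ..., 4}, then test f_x and f at those candidates.
  x = -4: f_y(-4, y) = 6*y**2 - 34*y + 26; no integer root y with |y| ≤ 4.
  x = -3: f_y(-3, y) = 6*y**2 - 30*y + 28; no integer root y with |y| ≤ 4.
  x = -2: f_y(-2, y) = 6*y**2 - 26*y + 26; no integer root y with |y| ≤ 4.
  x = -1: f_y(-1, y) = 6*y**2 - 22*y + 20; vanishes at y ∈ {2}. (-1, 2): f_x = 0, f = 0 — SINGULAR.
  x = 0: f_y(0, y) = 6*y**2 - 18*y + 10; no integer root y with |y| ≤ 4.
  x = 1: f_y(1, y) = 6*y**2 - 14*y - 4; no integer root y with |y| ≤ 4.
  x = 2: f_y(2, y) = 6*y**2 - 10*y - 22; no integer root y with |y| ≤ 4.
  x = 3: f_y(3, y) = 6*y**2 - 6*y - 44; no integer root y with |y| ≤ 4.
  x = 4: f_y(4, y) = 6*y**2 - 2*y - 70; no integer root y with |y| ≤ 4.
Only singular point on the grid: (-1, 2).
Classify: substitute x = -1 + u, y = 2 + v and expand: f = -u**3 - 2*u**2*v - u**2 + 2*u*v**2 + 2*v**3 + v**2.
No constant or linear terms (consistent with a singular point). Quadratic part: -u**2 + v**2. Cubic part: -u**3 - 2*u**2*v + 2*u*v**2 + 2*v**3.
The quadratic part v**2 - u**2 = (v − u)(v + u) splits into two distinct linear factors, so there are two distinct tangent lines y − 2 = ±(x − -1) — this is a node (ordinary double point).
Classification: node.


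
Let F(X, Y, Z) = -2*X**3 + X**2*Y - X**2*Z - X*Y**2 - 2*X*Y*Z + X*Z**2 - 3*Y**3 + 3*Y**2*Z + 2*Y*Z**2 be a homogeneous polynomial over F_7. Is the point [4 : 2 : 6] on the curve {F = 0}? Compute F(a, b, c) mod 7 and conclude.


F(4,2,6) ≡ 4 (mod 7); P is NOT on the curve.

Evaluate F(4, 2, 6) term-by-term (mod 7).
  -2*X**3 ↦ -2·64·1·1 = -128
  X**2*Y ↦ 1·16·2·1 = 32
  -X**2*Z ↦ -1·16·1·6 = -96
  -X*Y**2 ↦ -1·4·4·1 = -16
  -2*X*Y*Z ↦ -2·4·2·6 = -96
  X*Z**2 ↦ 1·4·1·36 = 144
  -3*Y**3 ↦ -3·1·8·1 = -24
  3*Y**2*Z ↦ 3·1·4·6 = 72
  2*Y*Z**2 ↦ 2·1·2·36 = 144
Sum: F(4, 2, 6) = (-128) + (32) + (-96) + (-16) + (-96) + (144) + (-24) + (72) + (144) = 32.
Reducing mod 7: 32 ≡ 4 (mod 7).
Since F(a, b, c) ≡ 4 ≠ 0 (mod 7), P does NOT lie on the curve.


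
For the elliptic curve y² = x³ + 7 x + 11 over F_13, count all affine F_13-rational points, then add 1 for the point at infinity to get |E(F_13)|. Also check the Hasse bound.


Affine points = {(4, 5), (4, 8), (6, 3), (6, 10), (7, 0), (9, 6), (9, 7), (12, 4), (12, 9)}; affine count = 9; |E(F_13)| = 10.

Discriminant check: Δ ∝ 4a³ + 27b² = 4·7³ + 27·11² = 4·343 + 27·121 ≡ 11 (mod 13). Nonzero ⇒ E is nonsingular.
For each x ∈ F_13, compute rhs = x³ + 7·x + 11 mod 13, then count y ∈ F_13 with y² ≡ rhs.
  x = 0: rhs = 11, matching y values: none (0 points).
  x = 1: rhs = 6, matching y values: none (0 points).
  x = 2: rhs = 7, matching y values: none (0 points).
  x = 3: rhs = 7, matching y values: none (0 points).
  x = 4: rhs = 12, matching y values: 5, 8 (2 points).
  x = 5: rhs = 2, matching y values: none (0 points).
  x = 6: rhs = 9, matching y values: 3, 10 (2 points).
  x = 7: rhs = 0, matching y values: 0 (1 points).
  x = 8: rhs = 7, matching y values: none (0 points).
  x = 9: rhs = 10, matching y values: 6, 7 (2 points).
  x = 10: rhs = 2, matching y values: none (0 points).
  x = 11: rhs = 2, matching y values: none (0 points).
  x = 12: rhs = 3, matching y values: 4, 9 (2 points).
Total affine count: 9.
Full point count |E(F_13)| = 9 + 1 = 10.
Hasse bound: |10 − (13+1)| = |-4| = 4 ≤ 2√13 ≈ 7.2111 ✓.


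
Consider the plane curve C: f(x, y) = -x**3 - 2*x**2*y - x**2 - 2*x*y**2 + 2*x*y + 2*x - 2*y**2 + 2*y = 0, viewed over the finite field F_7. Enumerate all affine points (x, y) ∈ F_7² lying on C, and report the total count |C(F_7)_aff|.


Affine F_7-points: {(0, 0), (0, 1), (1, 0), (1, 4), (2, 4), (2, 5), (3, 5), (3, 6), (5, 0), (5, 5), (6, 6)}; count = 11.

For each of the 49 pairs (x, y) ∈ F_7², evaluate f(x, y) mod 7. Record the zeros.
  x = 0: [0↦0, 1↦0, 2↦3, 3↦2, 4↦4, 5↦2, 6↦3]  zeros at y ∈ {0, 1}
  x = 1: [0↦0, 1↦5, 2↦2, 3↦5, 4↦0, 5↦1, 6↦1]  zeros at y ∈ {0, 4}
  x = 2: [0↦6, 1↦5, 2↦6, 3↦2, 4↦0, 5↦0, 6↦2]  zeros at y ∈ {4, 5}
  x = 3: [0↦5, 1↦1, 2↦2, 3↦1, 4↦5, 5↦0, 6↦0]  zeros at y ∈ {5, 6}
  x = 4: [0↦5, 1↦1, 2↦5, 3↦3, 4↦2, 5↦2, 6↦3]  zeros at y ∈ ∅
  x = 5: [0↦0, 1↦6, 2↦2, 3↦2, 4↦6, 5↦0, 6↦5]  zeros at y ∈ {0, 5}
  x = 6: [0↦5, 1↦3, 2↦1, 3↦6, 4↦4, 5↦2, 6↦0]  zeros at y ∈ {6}
Collecting zeros: affine points = {(0, 0), (0, 1), (1, 0), (1, 4), (2, 4), (2, 5), (3, 5), (3, 6), (5, 0), (5, 5), (6, 6)}.
Total count |C(F_7)_aff| = 11.


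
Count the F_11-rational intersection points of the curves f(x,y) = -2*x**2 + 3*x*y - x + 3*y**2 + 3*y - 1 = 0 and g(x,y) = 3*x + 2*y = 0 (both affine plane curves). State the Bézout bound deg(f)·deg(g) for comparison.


Common zeros: {(2, 8), (9, 3)}; count = 2; Bézout bound = 2.

deg(f) = 2, deg(g) = 1, so Bézout bound = 2.
Scan x ∈ F_11. For each x, list the y ∈ F_11 with f(x, y) ≡ 0 and those with g(x, y) ≡ 0 (mod 11); the common zeros in that column are the intersection.
  x = 0: f ≡ 0 at y ∈ ∅; g ≡ 0 at y ∈ {0}; common: ∅.
  x = 1: f ≡ 0 at y ∈ ∅; g ≡ 0 at y ∈ {4}; common: ∅.
  x = 2: f ≡ 0 at y ∈ {0, 8}; g ≡ 0 at y ∈ {8}; common: {8}.
  x = 3: f ≡ 0 at y ∈ {0, 7}; g ≡ 0 at y ∈ {1}; common: ∅.
  x = 4: f ≡ 0 at y ∈ {8, 9}; g ≡ 0 at y ∈ {5}; common: ∅.
  x = 5: f ≡ 0 at y ∈ ∅; g ≡ 0 at y ∈ {9}; common: ∅.
  x = 6: f ≡ 0 at y ∈ {1, 3}; g ≡ 0 at y ∈ {2}; common: ∅.
  x = 7: f ≡ 0 at y ∈ {7}; g ≡ 0 at y ∈ {6}; common: ∅.
  x = 8: f ≡ 0 at y ∈ ∅; g ≡ 0 at y ∈ {10}; common: ∅.
  x = 9: f ≡ 0 at y ∈ {3, 9}; g ≡ 0 at y ∈ {3}; common: {3}.
  x = 10: f ≡ 0 at y ∈ ∅; g ≡ 0 at y ∈ {7}; common: ∅.
Collecting: common zeros = {(2, 8), (9, 3)}, so the count is 2.
Comparison with the Bézout bound: 2 ≤ 2 = deg(f)·deg(g), as expected for curves with no common component (the bound is attained).


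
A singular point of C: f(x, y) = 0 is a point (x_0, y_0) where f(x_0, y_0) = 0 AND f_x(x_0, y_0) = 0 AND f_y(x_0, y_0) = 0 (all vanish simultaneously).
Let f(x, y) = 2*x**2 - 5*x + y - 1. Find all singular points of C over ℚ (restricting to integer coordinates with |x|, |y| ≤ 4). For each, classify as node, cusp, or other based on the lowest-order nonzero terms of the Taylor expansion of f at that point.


No singular points in the scanned grid; C is smooth there.

Compute partial derivatives:
  f_x = 4*x - 5.
  f_y = 1.
f_y = 1 is a nonzero constant, so f_y never vanishes: no point (x, y) can satisfy f = f_x = f_y = 0. In particular no (x, y) ∈ {−4, ..., 4}² is singular; the curve is smooth.


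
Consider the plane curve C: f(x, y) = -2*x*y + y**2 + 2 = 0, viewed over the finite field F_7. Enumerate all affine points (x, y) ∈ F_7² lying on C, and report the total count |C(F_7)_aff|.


Affine F_7-points: {(2, 5), (2, 6), (3, 3), (4, 4), (5, 1), (5, 2)}; count = 6.

For each of the 49 pairs (x, y) ∈ F_7², evaluate f(x, y) mod 7. Record the zeros.
  x = 0: [0↦2, 1↦3, 2↦6, 3↦4, 4↦4, 5↦6, 6↦3]  zeros at y ∈ ∅
  x = 1: [0↦2, 1↦1, 2↦2, 3↦5, 4↦3, 5↦3, 6↦5]  zeros at y ∈ ∅
  x = 2: [0↦2, 1↦6, 2↦5, 3↦6, 4↦2, 5↦0, 6↦0]  zeros at y ∈ {5, 6}
  x = 3: [0↦2, 1↦4, 2↦1, 3↦0, 4↦1, 5↦4, 6↦2]  zeros at y ∈ {3}
  x = 4: [0↦2, 1↦2, 2↦4, 3↦1, 4↦0, 5↦1, 6↦4]  zeros at y ∈ {4}
  x = 5: [0↦2, 1↦0, 2↦0, 3↦2, 4↦6, 5↦5, 6↦6]  zeros at y ∈ {1, 2}
  x = 6: [0↦2, 1↦5, 2↦3, 3↦3, 4↦5, 5↦2, 6↦1]  zeros at y ∈ ∅
Collecting zeros: affine points = {(2, 5), (2, 6), (3, 3), (4, 4), (5, 1), (5, 2)}.
Total count |C(F_7)_aff| = 6.


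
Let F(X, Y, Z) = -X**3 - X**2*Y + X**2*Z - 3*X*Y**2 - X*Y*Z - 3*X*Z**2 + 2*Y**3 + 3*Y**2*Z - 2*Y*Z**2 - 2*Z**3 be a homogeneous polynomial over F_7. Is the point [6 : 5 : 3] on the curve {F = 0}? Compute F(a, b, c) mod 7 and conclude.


F(6,5,3) ≡ 6 (mod 7); P is NOT on the curve.

Evaluate F(6, 5, 3) term-by-term (mod 7).
  -X**3 ↦ -1·216·1·1 = -216
  -X**2*Y ↦ -1·36·5·1 = -180
  X**2*Z ↦ 1·36·1·3 = 108
  -3*X*Y**2 ↦ -3·6·25·1 = -450
  -X*Y*Z ↦ -1·6·5·3 = -90
  -3*X*Z**2 ↦ -3·6·1·9 = -162
  2*Y**3 ↦ 2·1·125·1 = 250
  3*Y**2*Z ↦ 3·1·25·3 = 225
  -2*Y*Z**2 ↦ -2·1·5·9 = -90
  -2*Z**3 ↦ -2·1·1·27 = -54
Sum: F(6, 5, 3) = (-216) + (-180) + (108) + (-450) + (-90) + (-162) + (250) + (225) + (-90) + (-54) = -659.
Reducing mod 7: -659 ≡ 6 (mod 7).
Since F(a, b, c) ≡ 6 ≠ 0 (mod 7), P does NOT lie on the curve.


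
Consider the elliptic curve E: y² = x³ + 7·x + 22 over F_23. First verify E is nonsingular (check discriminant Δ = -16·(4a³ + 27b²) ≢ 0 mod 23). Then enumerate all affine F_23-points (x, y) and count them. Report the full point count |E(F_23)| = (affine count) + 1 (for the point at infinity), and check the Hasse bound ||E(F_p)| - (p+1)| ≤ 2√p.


Affine points = {(3, 1), (3, 22), (6, 2), (6, 21), (7, 0), (9, 3), (9, 20), (11, 2), (11, 21), (14, 9), (14, 14), (15, 11), (15, 12), (18, 0), (21, 0)}; affine count = 15; |E(F_23)| = 16.

Discriminant check: Δ ∝ 4a³ + 27b² = 4·7³ + 27·22² = 4·343 + 27·484 ≡ 19 (mod 23). Nonzero ⇒ E is nonsingular.
For each x ∈ F_23, compute rhs = x³ + 7·x + 22 mod 23, then count y ∈ F_23 with y² ≡ rhs.
  x = 0: rhs = 22, matching y values: none (0 points).
  x = 1: rhs = 7, matching y values: none (0 points).
  x = 2: rhs = 21, matching y values: none (0 points).
  x = 3: rhs = 1, matching y values: 1, 22 (2 points).
  x = 4: rhs = 22, matching y values: none (0 points).
  x = 5: rhs = 21, matching y values: none (0 points).
  x = 6: rhs = 4, matching y values: 2, 21 (2 points).
  x = 7: rhs = 0, matching y values: 0 (1 points).
  x = 8: rhs = 15, matching y values: none (0 points).
  x = 9: rhs = 9, matching y values: 3, 20 (2 points).
  x = 10: rhs = 11, matching y values: none (0 points).
  x = 11: rhs = 4, matching y values: 2, 21 (2 points).
  x = 12: rhs = 17, matching y values: none (0 points).
  x = 13: rhs = 10, matching y values: none (0 points).
  x = 14: rhs = 12, matching y values: 9, 14 (2 points).
  x = 15: rhs = 6, matching y values: 11, 12 (2 points).
  x = 16: rhs = 21, matching y values: none (0 points).
  x = 17: rhs = 17, matching y values: none (0 points).
  x = 18: rhs = 0, matching y values: 0 (1 points).
  x = 19: rhs = 22, matching y values: none (0 points).
  x = 20: rhs = 20, matching y values: none (0 points).
  x = 21: rhs = 0, matching y values: 0 (1 points).
  x = 22: rhs = 14, matching y values: none (0 points).
Total affine count: 15.
Full point count |E(F_23)| = 15 + 1 = 16.
Hasse bound: |16 − (23+1)| = |-8| = 8 ≤ 2√23 ≈ 9.5917 ✓.


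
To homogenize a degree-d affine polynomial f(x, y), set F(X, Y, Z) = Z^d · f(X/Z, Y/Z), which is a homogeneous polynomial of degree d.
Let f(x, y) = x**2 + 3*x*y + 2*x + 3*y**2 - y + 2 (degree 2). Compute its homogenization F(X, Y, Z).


F(X, Y, Z) = X**2 + 3*X*Y + 2*X*Z + 3*Y**2 - Y*Z + 2*Z**2

deg(f) = 2.
Substitute x = X/Z, y = Y/Z into f, then multiply by Z^2.
  monomial 1·x^2·y^0 ↦ 1·X^2·Y^0·Z^0.
  monomial 3·x^1·y^1 ↦ 3·X^1·Y^1·Z^0.
  monomial 2·x^1·y^0 ↦ 2·X^1·Y^0·Z^1.
  monomial 3·x^0·y^2 ↦ 3·X^0·Y^2·Z^0.
  monomial -1·x^0·y^1 ↦ -1·X^0·Y^1·Z^1.
  monomial 2·x^0·y^0 ↦ 2·X^0·Y^0·Z^2.
Collecting: F(X, Y, Z) = X**2 + 3*X*Y + 2*X*Z + 3*Y**2 - Y*Z + 2*Z**2.


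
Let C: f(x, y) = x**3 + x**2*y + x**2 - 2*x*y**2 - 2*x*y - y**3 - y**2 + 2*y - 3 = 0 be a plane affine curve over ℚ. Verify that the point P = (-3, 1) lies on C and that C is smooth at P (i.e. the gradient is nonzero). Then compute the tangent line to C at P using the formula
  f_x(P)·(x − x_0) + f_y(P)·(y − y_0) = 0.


Tangent line at P: 11*x + 24*y + 9 = 0.

Step 1: f(-3, 1) = 0, so P lies on C.
Step 2: partial derivatives
  f_x(x, y) = 3*x**2 + 2*x*y + 2*x - 2*y**2 - 2*y, f_y(x, y) = x**2 - 4*x*y - 2*x - 3*y**2 - 2*y + 2.
  f_x(P) = 11, f_y(P) = 24 (gradient nonzero, so P is smooth).
Step 3: tangent line at P: 11·(x − -3) + 24·(y − 1) = 0.
Expanding: 11*x + 24*y + 9 = 0.


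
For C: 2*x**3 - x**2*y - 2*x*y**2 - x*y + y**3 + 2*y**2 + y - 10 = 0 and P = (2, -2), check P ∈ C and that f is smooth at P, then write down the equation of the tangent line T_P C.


Tangent line at P: 26*x + 15*y - 22 = 0.

Step 1: f(2, -2) = 0, so P lies on C.
Step 2: partial derivatives
  f_x(x, y) = 6*x**2 - 2*x*y - 2*y**2 - y, f_y(x, y) = -x**2 - 4*x*y - x + 3*y**2 + 4*y + 1.
  f_x(P) = 26, f_y(P) = 15 (gradient nonzero, so P is smooth).
Step 3: tangent line at P: 26·(x − 2) + 15·(y − -2) = 0.
Expanding: 26*x + 15*y - 22 = 0.


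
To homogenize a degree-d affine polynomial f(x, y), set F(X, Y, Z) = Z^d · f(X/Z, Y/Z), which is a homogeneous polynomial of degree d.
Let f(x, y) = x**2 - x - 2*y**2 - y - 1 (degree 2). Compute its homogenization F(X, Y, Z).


F(X, Y, Z) = X**2 - X*Z - 2*Y**2 - Y*Z - Z**2

deg(f) = 2.
Substitute x = X/Z, y = Y/Z into f, then multiply by Z^2.
  monomial 1·x^2·y^0 ↦ 1·X^2·Y^0·Z^0.
  monomial -1·x^1·y^0 ↦ -1·X^1·Y^0·Z^1.
  monomial -2·x^0·y^2 ↦ -2·X^0·Y^2·Z^0.
  monomial -1·x^0·y^1 ↦ -1·X^0·Y^1·Z^1.
  monomial -1·x^0·y^0 ↦ -1·X^0·Y^0·Z^2.
Collecting: F(X, Y, Z) = X**2 - X*Z - 2*Y**2 - Y*Z - Z**2.


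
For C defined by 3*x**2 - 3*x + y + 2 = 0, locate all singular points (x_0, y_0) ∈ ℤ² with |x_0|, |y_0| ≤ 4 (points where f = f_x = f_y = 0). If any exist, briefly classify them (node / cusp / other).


No singular points in the scanned grid; C is smooth there.

Compute partial derivatives:
  f_x = 6*x - 3.
  f_y = 1.
f_y = 1 is a nonzero constant, so f_y never vanishes: no point (x, y) can satisfy f = f_x = f_y = 0. In particular no (x, y) ∈ {−4, ..., 4}² is singular; the curve is smooth.


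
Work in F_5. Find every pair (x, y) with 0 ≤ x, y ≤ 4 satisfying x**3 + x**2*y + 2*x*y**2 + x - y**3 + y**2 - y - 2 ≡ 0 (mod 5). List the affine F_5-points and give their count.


Affine F_5-points: {(1, 0), (1, 3), (2, 1), (2, 3), (4, 3)}; count = 5.

For each of the 25 pairs (x, y) ∈ F_5², evaluate f(x, y) mod 5. Record the zeros.
  x = 0: [0↦3, 1↦2, 2↦2, 3↦2, 4↦1]  zeros at y ∈ ∅
  x = 1: [0↦0, 1↦2, 2↦4, 3↦0, 4↦4]  zeros at y ∈ {0, 3}
  x = 2: [0↦3, 1↦0, 2↦1, 3↦0, 4↦1]  zeros at y ∈ {1, 3}
  x = 3: [0↦3, 1↦2, 2↦4, 3↦3, 4↦3]  zeros at y ∈ ∅
  x = 4: [0↦1, 1↦4, 2↦4, 3↦0, 4↦1]  zeros at y ∈ {3}
Collecting zeros: affine points = {(1, 0), (1, 3), (2, 1), (2, 3), (4, 3)}.
Total count |C(F_5)_aff| = 5.


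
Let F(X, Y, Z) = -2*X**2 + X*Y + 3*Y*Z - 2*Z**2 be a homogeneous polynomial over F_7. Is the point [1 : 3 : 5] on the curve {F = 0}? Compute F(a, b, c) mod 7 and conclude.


F(1,3,5) ≡ 3 (mod 7); P is NOT on the curve.

Evaluate F(1, 3, 5) term-by-term (mod 7).
  -2*X**2 ↦ -2·1·1·1 = -2
  X*Y ↦ 1·1·3·1 = 3
  3*Y*Z ↦ 3·1·3·5 = 45
  -2*Z**2 ↦ -2·1·1·25 = -50
Sum: F(1, 3, 5) = (-2) + (3) + (45) + (-50) = -4.
Reducing mod 7: -4 ≡ 3 (mod 7).
Since F(a, b, c) ≡ 3 ≠ 0 (mod 7), P does NOT lie on the curve.


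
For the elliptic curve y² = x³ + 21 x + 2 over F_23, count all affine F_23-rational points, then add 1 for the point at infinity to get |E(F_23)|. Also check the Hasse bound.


Affine points = {(0, 5), (0, 18), (1, 1), (1, 22), (2, 11), (2, 12), (3, 0), (4, 9), (4, 14), (5, 5), (5, 18), (7, 3), (7, 20), (9, 0), (10, 4), (10, 19), (11, 0), (12, 2), (12, 21), (14, 2), (14, 21), (15, 9), (15, 14), (16, 8), (16, 15), (18, 5), (18, 18), (20, 2), (20, 21), (22, 7), (22, 16)}; affine count = 31; |E(F_23)| = 32.

Discriminant check: Δ ∝ 4a³ + 27b² = 4·21³ + 27·2² = 4·9261 + 27·4 ≡ 7 (mod 23). Nonzero ⇒ E is nonsingular.
For each x ∈ F_23, compute rhs = x³ + 21·x + 2 mod 23, then count y ∈ F_23 with y² ≡ rhs.
  x = 0: rhs = 2, matching y values: 5, 18 (2 points).
  x = 1: rhs = 1, matching y values: 1, 22 (2 points).
  x = 2: rhs = 6, matching y values: 11, 12 (2 points).
  x = 3: rhs = 0, matching y values: 0 (1 points).
  x = 4: rhs = 12, matching y values: 9, 14 (2 points).
  x = 5: rhs = 2, matching y values: 5, 18 (2 points).
  x = 6: rhs = 22, matching y values: none (0 points).
  x = 7: rhs = 9, matching y values: 3, 20 (2 points).
  x = 8: rhs = 15, matching y values: none (0 points).
  x = 9: rhs = 0, matching y values: 0 (1 points).
  x = 10: rhs = 16, matching y values: 4, 19 (2 points).
  x = 11: rhs = 0, matching y values: 0 (1 points).
  x = 12: rhs = 4, matching y values: 2, 21 (2 points).
  x = 13: rhs = 11, matching y values: none (0 points).
  x = 14: rhs = 4, matching y values: 2, 21 (2 points).
  x = 15: rhs = 12, matching y values: 9, 14 (2 points).
  x = 16: rhs = 18, matching y values: 8, 15 (2 points).
  x = 17: rhs = 5, matching y values: none (0 points).
  x = 18: rhs = 2, matching y values: 5, 18 (2 points).
  x = 19: rhs = 15, matching y values: none (0 points).
  x = 20: rhs = 4, matching y values: 2, 21 (2 points).
  x = 21: rhs = 21, matching y values: none (0 points).
  x = 22: rhs = 3, matching y values: 7, 16 (2 points).
Total affine count: 31.
Full point count |E(F_23)| = 31 + 1 = 32.
Hasse bound: |32 − (23+1)| = |8| = 8 ≤ 2√23 ≈ 9.5917 ✓.
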